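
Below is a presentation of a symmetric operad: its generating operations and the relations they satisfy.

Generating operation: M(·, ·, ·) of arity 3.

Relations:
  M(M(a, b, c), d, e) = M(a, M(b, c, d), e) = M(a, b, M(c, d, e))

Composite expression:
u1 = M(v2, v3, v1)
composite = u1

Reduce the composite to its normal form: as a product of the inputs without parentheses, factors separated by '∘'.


v2 ∘ v3 ∘ v1

The M-tree's shape is irrelevant; the v-reading-order decides.
M(v2, v3, v1) reduces to v2 ∘ v3 ∘ v1


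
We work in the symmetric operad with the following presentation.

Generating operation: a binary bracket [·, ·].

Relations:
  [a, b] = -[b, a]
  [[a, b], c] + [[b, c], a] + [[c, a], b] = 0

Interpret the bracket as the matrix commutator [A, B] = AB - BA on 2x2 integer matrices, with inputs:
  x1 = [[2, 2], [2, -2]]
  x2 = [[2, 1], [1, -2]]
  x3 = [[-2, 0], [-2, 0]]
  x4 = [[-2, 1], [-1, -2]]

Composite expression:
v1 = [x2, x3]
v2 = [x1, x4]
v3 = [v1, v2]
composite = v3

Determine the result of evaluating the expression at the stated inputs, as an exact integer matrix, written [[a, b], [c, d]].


[x2, x3] = [[-2, 2], [6, 2]]
[x1, x4] = [[-4, 4], [4, 4]]
[[x2, x3], [x1, x4]] = [[-16, 0], [-32, 16]]

[[-16, 0], [-32, 16]]


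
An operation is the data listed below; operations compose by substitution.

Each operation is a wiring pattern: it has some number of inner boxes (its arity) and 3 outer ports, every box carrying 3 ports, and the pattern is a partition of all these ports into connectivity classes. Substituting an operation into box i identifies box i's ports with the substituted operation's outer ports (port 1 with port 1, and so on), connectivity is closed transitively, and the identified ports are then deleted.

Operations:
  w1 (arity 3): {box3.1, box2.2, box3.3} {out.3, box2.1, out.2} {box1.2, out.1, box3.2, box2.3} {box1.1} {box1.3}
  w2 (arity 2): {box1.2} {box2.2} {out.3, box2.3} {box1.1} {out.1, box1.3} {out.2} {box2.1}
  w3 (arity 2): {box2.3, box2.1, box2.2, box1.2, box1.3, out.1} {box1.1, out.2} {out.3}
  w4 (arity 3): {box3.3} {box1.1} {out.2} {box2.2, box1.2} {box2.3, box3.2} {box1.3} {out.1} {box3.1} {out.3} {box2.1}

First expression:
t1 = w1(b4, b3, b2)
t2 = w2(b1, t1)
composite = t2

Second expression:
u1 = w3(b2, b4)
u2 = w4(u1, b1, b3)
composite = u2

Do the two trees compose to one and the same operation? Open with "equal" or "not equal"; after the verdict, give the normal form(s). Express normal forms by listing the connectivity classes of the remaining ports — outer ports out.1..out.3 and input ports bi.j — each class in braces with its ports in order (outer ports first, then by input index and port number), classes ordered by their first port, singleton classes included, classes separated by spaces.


not equal; the first gives {out.1, b1.3} {out.2} {out.3, b3.1} {b1.1} {b1.2} {b2.1, b2.3, b3.2} {b2.2, b3.3, b4.2} {b4.1} {b4.3} and the second {out.1} {out.2} {out.3} {b1.1} {b1.2, b2.1} {b1.3, b3.2} {b2.2, b2.3, b4.1, b4.2, b4.3} {b3.1} {b3.3}

The first expression reduces to {out.1, b1.3} {out.2} {out.3, b3.1} {b1.1} {b1.2} {b2.1, b2.3, b3.2} {b2.2, b3.3, b4.2} {b4.1} {b4.3}
The second expression reduces to {out.1} {out.2} {out.3} {b1.1} {b1.2, b2.1} {b1.3, b3.2} {b2.2, b2.3, b4.1, b4.2, b4.3} {b3.1} {b3.3}
The forms do not match — not equal.


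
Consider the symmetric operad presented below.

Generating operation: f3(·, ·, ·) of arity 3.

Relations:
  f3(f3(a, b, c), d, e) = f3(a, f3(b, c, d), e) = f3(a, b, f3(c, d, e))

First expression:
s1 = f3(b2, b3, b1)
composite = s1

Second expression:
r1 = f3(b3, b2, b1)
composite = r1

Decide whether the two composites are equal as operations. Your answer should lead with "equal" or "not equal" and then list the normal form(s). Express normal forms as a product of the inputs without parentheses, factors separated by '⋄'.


not equal; first: b2 ⋄ b3 ⋄ b1; second: b3 ⋄ b2 ⋄ b1

The first composite normalizes to b2 ⋄ b3 ⋄ b1
The second composite normalizes to b3 ⋄ b2 ⋄ b1
No match — not equal.


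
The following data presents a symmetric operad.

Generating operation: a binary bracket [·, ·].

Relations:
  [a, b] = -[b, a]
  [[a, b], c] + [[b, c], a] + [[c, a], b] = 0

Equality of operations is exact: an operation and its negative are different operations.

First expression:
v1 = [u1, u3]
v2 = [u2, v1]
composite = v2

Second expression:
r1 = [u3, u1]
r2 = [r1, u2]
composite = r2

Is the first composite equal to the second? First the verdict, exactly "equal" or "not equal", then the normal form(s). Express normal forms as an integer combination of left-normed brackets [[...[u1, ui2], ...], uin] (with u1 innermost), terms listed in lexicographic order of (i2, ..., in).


equal — both sides give -[[u1, u3], u2]

Reducing the first expression gives -[[u1, u3], u2]
Reducing the second expression gives -[[u1, u3], u2]
One common form — equal.


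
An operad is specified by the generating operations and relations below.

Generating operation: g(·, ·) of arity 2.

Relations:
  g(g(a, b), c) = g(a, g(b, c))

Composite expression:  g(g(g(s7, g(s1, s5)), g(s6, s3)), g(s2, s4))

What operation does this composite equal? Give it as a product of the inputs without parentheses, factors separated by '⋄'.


s7 ⋄ s1 ⋄ s5 ⋄ s6 ⋄ s3 ⋄ s2 ⋄ s4

The g-tree's shape is irrelevant; the s-reading-order decides.
g(s1, s5) spells out as s1 ⋄ s5
g(s7, g(s1, s5)) spells out as s7 ⋄ s1 ⋄ s5
g(s6, s3) spells out as s6 ⋄ s3
g(g(s7, g(s1, s5)), g(s6, s3)) spells out as s7 ⋄ s1 ⋄ s5 ⋄ s6 ⋄ s3
g(s2, s4) spells out as s2 ⋄ s4
g(g(g(s7, g(s1, s5)), g(s6, s3)), g(s2, s4)) spells out as s7 ⋄ s1 ⋄ s5 ⋄ s6 ⋄ s3 ⋄ s2 ⋄ s4


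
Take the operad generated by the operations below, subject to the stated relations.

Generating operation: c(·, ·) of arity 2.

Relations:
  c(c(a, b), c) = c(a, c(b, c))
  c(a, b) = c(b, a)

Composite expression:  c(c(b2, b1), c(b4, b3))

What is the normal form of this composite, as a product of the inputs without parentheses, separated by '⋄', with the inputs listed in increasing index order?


b1 ⋄ b2 ⋄ b3 ⋄ b4

Key point: c commutes, so take the b-inputs in any fixed order.
c(b2, b1) linearizes to b2 ⋄ b1
c(b4, b3) linearizes to b4 ⋄ b3
c(c(b2, b1), c(b4, b3)) linearizes to b2 ⋄ b1 ⋄ b4 ⋄ b3
rearranged into index order: b1 ⋄ b2 ⋄ b3 ⋄ b4


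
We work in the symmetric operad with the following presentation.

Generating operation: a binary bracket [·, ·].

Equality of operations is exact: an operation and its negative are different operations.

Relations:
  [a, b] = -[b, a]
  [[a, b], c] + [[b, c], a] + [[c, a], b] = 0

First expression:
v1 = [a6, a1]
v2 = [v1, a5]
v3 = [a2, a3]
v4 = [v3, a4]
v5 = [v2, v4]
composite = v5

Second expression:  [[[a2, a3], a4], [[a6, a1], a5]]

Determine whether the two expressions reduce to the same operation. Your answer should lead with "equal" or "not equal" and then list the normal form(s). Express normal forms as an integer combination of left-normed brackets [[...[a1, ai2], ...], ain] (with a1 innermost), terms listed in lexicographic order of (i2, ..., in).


Normal form of the first expression: -[[[[[a1, a6], a5], a2], a3], a4] + [[[[[a1, a6], a5], a3], a2], a4] + [[[[[a1, a6], a5], a4], a2], a3] - [[[[[a1, a6], a5], a4], a3], a2]
Normal form of the second expression: [[[[[a1, a6], a5], a2], a3], a4] - [[[[[a1, a6], a5], a3], a2], a4] - [[[[[a1, a6], a5], a4], a2], a3] + [[[[[a1, a6], a5], a4], a3], a2]
The normal forms differ: not equal.

not equal; first: -[[[[[a1, a6], a5], a2], a3], a4] + [[[[[a1, a6], a5], a3], a2], a4] + [[[[[a1, a6], a5], a4], a2], a3] - [[[[[a1, a6], a5], a4], a3], a2]; second: [[[[[a1, a6], a5], a2], a3], a4] - [[[[[a1, a6], a5], a3], a2], a4] - [[[[[a1, a6], a5], a4], a2], a3] + [[[[[a1, a6], a5], a4], a3], a2]


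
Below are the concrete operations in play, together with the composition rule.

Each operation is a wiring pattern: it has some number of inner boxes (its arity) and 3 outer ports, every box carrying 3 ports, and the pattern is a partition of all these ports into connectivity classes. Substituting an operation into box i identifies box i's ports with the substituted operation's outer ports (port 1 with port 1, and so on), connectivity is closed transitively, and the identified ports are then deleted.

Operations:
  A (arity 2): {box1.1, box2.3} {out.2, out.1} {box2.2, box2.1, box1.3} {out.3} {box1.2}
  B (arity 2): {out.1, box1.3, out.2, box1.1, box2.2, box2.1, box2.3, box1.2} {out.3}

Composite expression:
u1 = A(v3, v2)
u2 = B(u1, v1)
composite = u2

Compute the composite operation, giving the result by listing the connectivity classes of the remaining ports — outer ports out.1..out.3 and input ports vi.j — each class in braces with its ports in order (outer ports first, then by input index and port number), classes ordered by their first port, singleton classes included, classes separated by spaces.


{out.1, out.2, v1.1, v1.2, v1.3} {out.3} {v2.1, v2.2, v3.3} {v2.3, v3.1} {v3.2}

Treat the ports identified at B as solder joints: merge, then drop.
the subtree at A composes to {out.1, out.2} {out.3} {v2.1, v2.2, v3.3} {v2.3, v3.1} {v3.2} on (v3, v2); out.j = own outer ports
the subtree at B composes to {out.1, out.2, v1.1, v1.2, v1.3} {out.3} {v2.1, v2.2, v3.3} {v2.3, v3.1} {v3.2} on (v3, v2, v1); out.j = own outer ports


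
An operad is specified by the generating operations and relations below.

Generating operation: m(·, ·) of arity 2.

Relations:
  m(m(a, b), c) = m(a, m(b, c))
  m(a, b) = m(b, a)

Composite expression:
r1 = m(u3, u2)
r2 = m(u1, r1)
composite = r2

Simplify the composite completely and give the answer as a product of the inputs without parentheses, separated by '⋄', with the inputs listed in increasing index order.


Reordering under m is free, so list the u-inputs canonically.
m(u3, u2) unparenthesizes to u3 ⋄ u2
m(u1, m(u3, u2)) unparenthesizes to u1 ⋄ u3 ⋄ u2
putting the inputs in ascending order: u1 ⋄ u2 ⋄ u3

u1 ⋄ u2 ⋄ u3


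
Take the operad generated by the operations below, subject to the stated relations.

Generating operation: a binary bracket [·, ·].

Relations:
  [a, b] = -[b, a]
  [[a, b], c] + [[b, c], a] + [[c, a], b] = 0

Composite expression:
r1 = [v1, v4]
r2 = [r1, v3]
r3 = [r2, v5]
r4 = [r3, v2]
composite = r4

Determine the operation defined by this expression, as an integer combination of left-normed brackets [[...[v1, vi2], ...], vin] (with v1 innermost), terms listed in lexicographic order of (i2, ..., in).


[[[[v1, v4], v3], v5], v2]

A multilinear Lie element is pinned by v1-initial words (v1 innermost).
Composite bracket: [[[[v1, v4], v3], v5], v2]
Full expansion: 16 signed words from ab - ba (2^4 = 16).
Words beginning with v1 determine it all:
  v1v4v3v5v2 (sign +1) contributes +[[[[v1, v4], v3], v5], v2]


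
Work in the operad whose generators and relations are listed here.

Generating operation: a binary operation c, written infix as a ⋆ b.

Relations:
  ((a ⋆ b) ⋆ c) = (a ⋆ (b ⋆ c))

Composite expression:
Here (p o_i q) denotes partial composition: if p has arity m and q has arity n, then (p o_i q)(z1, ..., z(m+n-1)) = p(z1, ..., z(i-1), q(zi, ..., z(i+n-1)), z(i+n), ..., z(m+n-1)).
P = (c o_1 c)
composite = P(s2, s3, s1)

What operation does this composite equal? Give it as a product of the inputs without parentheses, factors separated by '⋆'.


s2 ⋆ s3 ⋆ s1

The c-tree's shape is irrelevant; the s-reading-order decides.
(s2 ⋆ s3) flattens to s2 ⋆ s3
((s2 ⋆ s3) ⋆ s1) flattens to s2 ⋆ s3 ⋆ s1


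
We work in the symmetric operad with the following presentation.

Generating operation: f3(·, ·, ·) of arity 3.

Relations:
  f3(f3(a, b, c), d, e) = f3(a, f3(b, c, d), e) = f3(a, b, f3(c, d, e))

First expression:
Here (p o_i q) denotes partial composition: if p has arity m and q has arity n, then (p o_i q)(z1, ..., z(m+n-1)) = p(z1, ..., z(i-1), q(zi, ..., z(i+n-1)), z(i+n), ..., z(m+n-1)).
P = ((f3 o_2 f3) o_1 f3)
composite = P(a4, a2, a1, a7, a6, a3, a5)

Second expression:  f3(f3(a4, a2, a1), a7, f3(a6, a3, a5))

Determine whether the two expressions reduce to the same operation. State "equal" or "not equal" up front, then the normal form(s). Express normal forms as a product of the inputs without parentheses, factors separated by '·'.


equal: each reduces to a4 · a2 · a1 · a7 · a6 · a3 · a5

Reducing the first expression gives a4 · a2 · a1 · a7 · a6 · a3 · a5
Reducing the second expression gives a4 · a2 · a1 · a7 · a6 · a3 · a5
One common form — equal.


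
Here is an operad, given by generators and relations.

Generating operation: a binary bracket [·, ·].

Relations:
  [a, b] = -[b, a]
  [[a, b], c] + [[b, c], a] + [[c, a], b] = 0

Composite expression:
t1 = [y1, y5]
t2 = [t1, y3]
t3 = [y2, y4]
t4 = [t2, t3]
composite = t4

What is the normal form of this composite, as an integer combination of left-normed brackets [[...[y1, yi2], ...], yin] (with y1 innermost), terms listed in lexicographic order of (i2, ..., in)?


A multilinear Lie element is pinned by y1-initial words (y1 innermost).
Composite bracket: [[[y1, y5], y3], [y2, y4]]
Full expansion: 16 signed words from ab - ba (2^4 = 16).
Words beginning with y1 determine it all:
  the word y1y5y3y2y4 carries sign +1 and contributes +[[[[y1, y5], y3], y2], y4]
  the word y1y5y3y4y2 carries sign -1 and contributes -[[[[y1, y5], y3], y4], y2]

[[[[y1, y5], y3], y2], y4] - [[[[y1, y5], y3], y4], y2]


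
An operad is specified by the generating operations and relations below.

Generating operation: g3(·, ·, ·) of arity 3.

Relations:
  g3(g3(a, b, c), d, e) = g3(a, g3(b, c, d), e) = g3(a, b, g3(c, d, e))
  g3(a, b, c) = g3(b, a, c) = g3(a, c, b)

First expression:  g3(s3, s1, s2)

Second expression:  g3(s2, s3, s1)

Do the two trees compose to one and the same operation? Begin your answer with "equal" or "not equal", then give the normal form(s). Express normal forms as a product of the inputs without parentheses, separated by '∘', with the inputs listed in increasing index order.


equal — both sides give s1 ∘ s2 ∘ s3

The first expression, normalized: s1 ∘ s2 ∘ s3
The second expression, normalized: s1 ∘ s2 ∘ s3
One common form — equal.


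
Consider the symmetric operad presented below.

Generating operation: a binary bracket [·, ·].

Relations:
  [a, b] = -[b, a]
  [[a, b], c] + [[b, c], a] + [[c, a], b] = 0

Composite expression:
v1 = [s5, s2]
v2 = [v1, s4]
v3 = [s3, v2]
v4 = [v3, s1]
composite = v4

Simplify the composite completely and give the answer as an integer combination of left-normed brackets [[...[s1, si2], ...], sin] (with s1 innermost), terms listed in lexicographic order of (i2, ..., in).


-[[[[s1, s2], s5], s4], s3] + [[[[s1, s3], s2], s5], s4] - [[[[s1, s3], s4], s2], s5] + [[[[s1, s3], s4], s5], s2] - [[[[s1, s3], s5], s2], s4] + [[[[s1, s4], s2], s5], s3] - [[[[s1, s4], s5], s2], s3] + [[[[s1, s5], s2], s4], s3]

Skip Jacobi rewriting: expand, keep s1-initial words, read off terms.
Composite bracket: [[s3, [[s5, s2], s4]], s1]
The bracket unfolds into 16 signed words via [a, b] = ab - ba (2^4 = 16).
Words beginning with s1 determine it all:
  sign of s1s2s5s4s3 is -1, so it contributes -[[[[s1, s2], s5], s4], s3]
  sign of s1s3s2s5s4 is +1, so it contributes +[[[[s1, s3], s2], s5], s4]
  sign of s1s3s4s2s5 is -1, so it contributes -[[[[s1, s3], s4], s2], s5]
  sign of s1s3s4s5s2 is +1, so it contributes +[[[[s1, s3], s4], s5], s2]
  sign of s1s3s5s2s4 is -1, so it contributes -[[[[s1, s3], s5], s2], s4]
  sign of s1s4s2s5s3 is +1, so it contributes +[[[[s1, s4], s2], s5], s3]
  sign of s1s4s5s2s3 is -1, so it contributes -[[[[s1, s4], s5], s2], s3]
  sign of s1s5s2s4s3 is +1, so it contributes +[[[[s1, s5], s2], s4], s3]


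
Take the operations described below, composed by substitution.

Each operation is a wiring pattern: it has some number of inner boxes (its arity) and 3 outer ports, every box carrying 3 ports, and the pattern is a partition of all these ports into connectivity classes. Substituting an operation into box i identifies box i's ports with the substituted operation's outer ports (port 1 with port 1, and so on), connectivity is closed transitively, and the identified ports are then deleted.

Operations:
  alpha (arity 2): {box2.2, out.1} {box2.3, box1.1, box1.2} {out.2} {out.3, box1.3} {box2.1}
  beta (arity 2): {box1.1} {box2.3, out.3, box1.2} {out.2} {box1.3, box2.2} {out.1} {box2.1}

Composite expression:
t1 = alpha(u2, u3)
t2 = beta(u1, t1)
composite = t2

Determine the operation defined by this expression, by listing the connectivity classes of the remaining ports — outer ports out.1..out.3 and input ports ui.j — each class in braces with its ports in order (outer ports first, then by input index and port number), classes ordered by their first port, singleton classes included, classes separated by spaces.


Substituting into beta glues patterns; closure does the rest.
after alpha, the pattern on (u2, u3) reads {out.1, u3.2} {out.2} {out.3, u2.3} {u2.1, u2.2, u3.3} {u3.1} (out.j = its outer ports)
after beta, the pattern on (u1, u2, u3) reads {out.1} {out.2} {out.3, u1.2, u2.3} {u1.1} {u1.3} {u2.1, u2.2, u3.3} {u3.1} {u3.2} (out.j = its outer ports)

{out.1} {out.2} {out.3, u1.2, u2.3} {u1.1} {u1.3} {u2.1, u2.2, u3.3} {u3.1} {u3.2}


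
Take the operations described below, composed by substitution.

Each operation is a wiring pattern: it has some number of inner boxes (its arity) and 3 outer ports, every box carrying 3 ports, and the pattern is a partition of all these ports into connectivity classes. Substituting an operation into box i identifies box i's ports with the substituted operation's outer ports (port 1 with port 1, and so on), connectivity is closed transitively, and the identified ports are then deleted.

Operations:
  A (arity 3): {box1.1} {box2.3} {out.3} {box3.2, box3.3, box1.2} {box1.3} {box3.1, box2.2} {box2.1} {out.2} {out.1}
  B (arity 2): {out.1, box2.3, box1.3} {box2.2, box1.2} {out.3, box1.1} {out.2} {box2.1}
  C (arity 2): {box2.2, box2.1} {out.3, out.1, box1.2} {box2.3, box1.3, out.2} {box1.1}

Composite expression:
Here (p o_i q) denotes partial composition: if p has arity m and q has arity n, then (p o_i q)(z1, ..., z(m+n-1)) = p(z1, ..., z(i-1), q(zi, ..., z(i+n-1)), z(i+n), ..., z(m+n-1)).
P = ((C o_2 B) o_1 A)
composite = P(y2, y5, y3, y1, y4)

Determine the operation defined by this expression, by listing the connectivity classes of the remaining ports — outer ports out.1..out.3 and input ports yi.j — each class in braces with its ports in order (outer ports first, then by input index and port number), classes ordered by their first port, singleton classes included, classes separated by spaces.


{out.1, out.3} {out.2, y1.1} {y1.2, y4.2} {y1.3, y4.3} {y2.1} {y2.2, y3.2, y3.3} {y2.3} {y3.1, y5.2} {y4.1} {y5.1} {y5.3}

Two ports join when wires chain via C-identified ports.
A over (y2, y5, y3) gives {out.1} {out.2} {out.3} {y2.1} {y2.2, y3.2, y3.3} {y2.3} {y3.1, y5.2} {y5.1} {y5.3}, out.j being that stage's outer ports
B over (y1, y4) gives {out.1, y1.3, y4.3} {out.2} {out.3, y1.1} {y1.2, y4.2} {y4.1}, out.j being that stage's outer ports
C over (y2, y5, y3, y1, y4) gives {out.1, out.3} {out.2, y1.1} {y1.2, y4.2} {y1.3, y4.3} {y2.1} {y2.2, y3.2, y3.3} {y2.3} {y3.1, y5.2} {y4.1} {y5.1} {y5.3}, out.j being that stage's outer ports


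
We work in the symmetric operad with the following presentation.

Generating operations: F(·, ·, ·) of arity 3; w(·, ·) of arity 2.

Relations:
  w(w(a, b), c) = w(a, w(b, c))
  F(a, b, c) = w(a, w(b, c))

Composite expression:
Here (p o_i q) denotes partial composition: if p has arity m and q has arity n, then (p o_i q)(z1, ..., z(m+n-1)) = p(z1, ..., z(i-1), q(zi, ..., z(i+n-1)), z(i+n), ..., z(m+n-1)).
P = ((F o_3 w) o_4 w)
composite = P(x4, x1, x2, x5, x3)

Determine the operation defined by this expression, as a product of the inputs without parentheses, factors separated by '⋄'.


x4 ⋄ x1 ⋄ x2 ⋄ x5 ⋄ x3

All parenthesizations of F agree; list the x-inputs left to right.
w(x5, x3) flattens to x5 ⋄ x3
w(x2, w(x5, x3)) flattens to x2 ⋄ x5 ⋄ x3
F(x4, x1, w(x2, w(x5, x3))) flattens to x4 ⋄ x1 ⋄ x2 ⋄ x5 ⋄ x3


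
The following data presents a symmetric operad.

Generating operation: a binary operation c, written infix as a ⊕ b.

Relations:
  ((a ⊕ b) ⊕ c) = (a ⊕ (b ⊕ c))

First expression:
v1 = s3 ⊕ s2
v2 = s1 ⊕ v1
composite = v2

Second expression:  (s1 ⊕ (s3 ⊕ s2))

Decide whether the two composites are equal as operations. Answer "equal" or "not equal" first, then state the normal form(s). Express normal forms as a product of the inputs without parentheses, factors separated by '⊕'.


equal: each reduces to s1 ⊕ s3 ⊕ s2


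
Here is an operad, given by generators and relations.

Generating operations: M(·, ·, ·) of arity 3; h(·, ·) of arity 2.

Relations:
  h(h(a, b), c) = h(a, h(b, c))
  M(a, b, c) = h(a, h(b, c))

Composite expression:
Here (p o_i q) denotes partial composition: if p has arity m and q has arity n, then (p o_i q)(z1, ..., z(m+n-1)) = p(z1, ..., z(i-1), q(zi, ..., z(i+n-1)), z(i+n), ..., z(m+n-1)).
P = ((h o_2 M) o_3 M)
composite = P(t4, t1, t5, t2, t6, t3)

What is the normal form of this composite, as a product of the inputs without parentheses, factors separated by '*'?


t4 * t1 * t5 * t2 * t6 * t3

Every regrouping of h is equal, so read the t-inputs in written order.
M(t5, t2, t6) spells out as t5 * t2 * t6
M(t1, M(t5, t2, t6), t3) spells out as t1 * t5 * t2 * t6 * t3
h(t4, M(t1, M(t5, t2, t6), t3)) spells out as t4 * t1 * t5 * t2 * t6 * t3


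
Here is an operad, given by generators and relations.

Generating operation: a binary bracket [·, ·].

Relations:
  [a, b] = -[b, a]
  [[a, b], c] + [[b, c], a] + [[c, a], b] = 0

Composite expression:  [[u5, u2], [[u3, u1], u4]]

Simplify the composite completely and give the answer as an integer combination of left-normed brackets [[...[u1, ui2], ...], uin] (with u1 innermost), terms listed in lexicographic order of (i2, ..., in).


-[[[[u1, u3], u4], u2], u5] + [[[[u1, u3], u4], u5], u2]

Left-normed coefficients sit on the u1-initial expansion words.
Composite bracket: [[u5, u2], [[u3, u1], u4]]
The bracket unfolds into 16 signed words via [a, b] = ab - ba (2^4 = 16).
Words beginning with u1 determine it all:
  from u1u3u4u2u5, sign -1: term -[[[[u1, u3], u4], u2], u5]
  from u1u3u4u5u2, sign +1: term +[[[[u1, u3], u4], u5], u2]


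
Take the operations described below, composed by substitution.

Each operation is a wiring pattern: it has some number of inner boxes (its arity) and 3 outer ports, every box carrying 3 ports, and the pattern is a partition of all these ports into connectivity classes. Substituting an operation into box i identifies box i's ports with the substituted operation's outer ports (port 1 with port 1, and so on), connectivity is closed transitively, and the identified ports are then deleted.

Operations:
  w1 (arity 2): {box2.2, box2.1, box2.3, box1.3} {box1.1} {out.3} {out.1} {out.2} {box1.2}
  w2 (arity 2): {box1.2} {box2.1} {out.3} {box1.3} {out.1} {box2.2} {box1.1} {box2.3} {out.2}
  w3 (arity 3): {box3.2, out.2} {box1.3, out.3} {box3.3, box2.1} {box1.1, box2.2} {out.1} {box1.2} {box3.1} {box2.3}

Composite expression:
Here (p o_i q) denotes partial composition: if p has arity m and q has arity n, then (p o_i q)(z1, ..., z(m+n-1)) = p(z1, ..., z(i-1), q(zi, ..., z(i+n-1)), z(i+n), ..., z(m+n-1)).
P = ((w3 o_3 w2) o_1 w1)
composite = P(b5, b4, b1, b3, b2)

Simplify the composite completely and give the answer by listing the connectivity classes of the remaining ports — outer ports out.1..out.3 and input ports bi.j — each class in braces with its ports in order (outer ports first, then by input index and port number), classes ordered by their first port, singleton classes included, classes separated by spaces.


After gluing at w3, chains via deleted ports link the b-ports.
w1 over (b5, b4) gives {out.1} {out.2} {out.3} {b4.1, b4.2, b4.3, b5.3} {b5.1} {b5.2}, out.j being that stage's outer ports
w2 over (b3, b2) gives {out.1} {out.2} {out.3} {b2.1} {b2.2} {b2.3} {b3.1} {b3.2} {b3.3}, out.j being that stage's outer ports
w3 over (b5, b4, b1, b3, b2) gives {out.1} {out.2} {out.3} {b1.1} {b1.2} {b1.3} {b2.1} {b2.2} {b2.3} {b3.1} {b3.2} {b3.3} {b4.1, b4.2, b4.3, b5.3} {b5.1} {b5.2}, out.j being that stage's outer ports

{out.1} {out.2} {out.3} {b1.1} {b1.2} {b1.3} {b2.1} {b2.2} {b2.3} {b3.1} {b3.2} {b3.3} {b4.1, b4.2, b4.3, b5.3} {b5.1} {b5.2}


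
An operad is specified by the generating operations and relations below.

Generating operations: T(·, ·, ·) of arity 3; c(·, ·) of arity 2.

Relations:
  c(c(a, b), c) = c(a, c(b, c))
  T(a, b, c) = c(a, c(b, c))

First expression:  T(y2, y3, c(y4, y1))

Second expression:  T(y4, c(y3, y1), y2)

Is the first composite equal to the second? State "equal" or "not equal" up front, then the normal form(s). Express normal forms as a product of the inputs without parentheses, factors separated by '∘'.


Reducing the first expression gives y2 ∘ y3 ∘ y4 ∘ y1
Reducing the second expression gives y4 ∘ y3 ∘ y1 ∘ y2
The normal forms differ: not equal.

not equal — first y2 ∘ y3 ∘ y4 ∘ y1, second y4 ∘ y3 ∘ y1 ∘ y2


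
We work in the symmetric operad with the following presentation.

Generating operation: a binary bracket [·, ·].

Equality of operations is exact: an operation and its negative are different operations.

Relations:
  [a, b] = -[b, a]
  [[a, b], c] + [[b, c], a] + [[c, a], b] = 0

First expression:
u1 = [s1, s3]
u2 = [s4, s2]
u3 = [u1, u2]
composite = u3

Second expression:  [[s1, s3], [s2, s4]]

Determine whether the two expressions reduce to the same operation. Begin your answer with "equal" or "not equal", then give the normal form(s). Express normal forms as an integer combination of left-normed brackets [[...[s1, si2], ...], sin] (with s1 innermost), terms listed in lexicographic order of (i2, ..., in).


not equal; the first gives -[[[s1, s3], s2], s4] + [[[s1, s3], s4], s2] and the second [[[s1, s3], s2], s4] - [[[s1, s3], s4], s2]

The first expression reduces to -[[[s1, s3], s2], s4] + [[[s1, s3], s4], s2]
The second expression reduces to [[[s1, s3], s2], s4] - [[[s1, s3], s4], s2]
The normal forms differ: not equal.


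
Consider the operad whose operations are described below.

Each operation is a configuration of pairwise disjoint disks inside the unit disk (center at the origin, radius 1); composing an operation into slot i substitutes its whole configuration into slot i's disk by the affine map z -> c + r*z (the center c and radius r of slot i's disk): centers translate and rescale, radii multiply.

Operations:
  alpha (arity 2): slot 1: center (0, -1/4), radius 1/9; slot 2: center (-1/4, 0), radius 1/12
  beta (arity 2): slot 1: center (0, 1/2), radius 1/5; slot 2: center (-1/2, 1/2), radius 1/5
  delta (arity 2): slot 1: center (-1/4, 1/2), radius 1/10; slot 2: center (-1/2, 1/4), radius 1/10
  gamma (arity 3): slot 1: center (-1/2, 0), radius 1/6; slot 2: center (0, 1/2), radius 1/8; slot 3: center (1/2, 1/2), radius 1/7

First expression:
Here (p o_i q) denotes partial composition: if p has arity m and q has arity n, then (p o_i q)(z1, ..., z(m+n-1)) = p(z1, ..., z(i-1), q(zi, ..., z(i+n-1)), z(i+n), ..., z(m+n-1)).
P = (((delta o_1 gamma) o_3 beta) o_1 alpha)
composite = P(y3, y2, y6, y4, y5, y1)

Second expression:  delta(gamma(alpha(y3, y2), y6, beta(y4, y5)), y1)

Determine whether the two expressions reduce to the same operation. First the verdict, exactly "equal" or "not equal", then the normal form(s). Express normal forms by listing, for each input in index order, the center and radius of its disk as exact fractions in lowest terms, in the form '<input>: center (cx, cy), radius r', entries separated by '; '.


The first composite normalizes to y1: center (-1/2, 1/4), radius 1/10; y2: center (-73/240, 1/2), radius 1/720; y3: center (-3/10, 119/240), radius 1/540; y4: center (-1/5, 39/70), radius 1/350; y5: center (-29/140, 39/70), radius 1/350; y6: center (-1/4, 11/20), radius 1/80
The second composite normalizes to y1: center (-1/2, 1/4), radius 1/10; y2: center (-73/240, 1/2), radius 1/720; y3: center (-3/10, 119/240), radius 1/540; y4: center (-1/5, 39/70), radius 1/350; y5: center (-29/140, 39/70), radius 1/350; y6: center (-1/4, 11/20), radius 1/80
One common form — equal.

equal; the common form is y1: center (-1/2, 1/4), radius 1/10; y2: center (-73/240, 1/2), radius 1/720; y3: center (-3/10, 119/240), radius 1/540; y4: center (-1/5, 39/70), radius 1/350; y5: center (-29/140, 39/70), radius 1/350; y6: center (-1/4, 11/20), radius 1/80


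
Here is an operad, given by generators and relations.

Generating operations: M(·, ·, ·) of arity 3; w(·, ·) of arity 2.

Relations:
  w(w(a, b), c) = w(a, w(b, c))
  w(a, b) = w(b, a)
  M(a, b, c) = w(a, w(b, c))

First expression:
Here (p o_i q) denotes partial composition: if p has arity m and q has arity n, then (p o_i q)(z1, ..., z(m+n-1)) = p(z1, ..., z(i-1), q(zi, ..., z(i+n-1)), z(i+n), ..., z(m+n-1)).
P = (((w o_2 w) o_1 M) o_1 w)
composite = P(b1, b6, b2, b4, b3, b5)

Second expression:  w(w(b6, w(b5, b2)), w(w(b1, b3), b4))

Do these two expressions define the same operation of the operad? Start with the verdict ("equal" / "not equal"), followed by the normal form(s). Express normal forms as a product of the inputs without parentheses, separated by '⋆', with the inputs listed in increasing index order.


equal: each reduces to b1 ⋆ b2 ⋆ b3 ⋆ b4 ⋆ b5 ⋆ b6


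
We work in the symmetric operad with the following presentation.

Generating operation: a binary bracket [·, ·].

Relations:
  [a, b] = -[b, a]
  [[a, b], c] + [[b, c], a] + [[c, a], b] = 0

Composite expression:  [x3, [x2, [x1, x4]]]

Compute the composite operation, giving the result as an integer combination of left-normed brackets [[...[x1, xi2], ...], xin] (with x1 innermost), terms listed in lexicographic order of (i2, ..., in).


[[[x1, x4], x2], x3]


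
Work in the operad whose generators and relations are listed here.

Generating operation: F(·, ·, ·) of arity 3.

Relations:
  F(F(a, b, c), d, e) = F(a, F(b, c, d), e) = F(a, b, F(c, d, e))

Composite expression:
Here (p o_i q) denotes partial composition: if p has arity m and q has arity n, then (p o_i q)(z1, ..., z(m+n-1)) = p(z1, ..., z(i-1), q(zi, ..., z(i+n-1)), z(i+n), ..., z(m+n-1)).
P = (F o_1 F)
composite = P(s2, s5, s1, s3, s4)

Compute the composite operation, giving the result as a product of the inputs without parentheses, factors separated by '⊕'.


s2 ⊕ s5 ⊕ s1 ⊕ s3 ⊕ s4

Key point: F is associative — brackets drop, the s-order remains.
F(s2, s5, s1) unparenthesizes to s2 ⊕ s5 ⊕ s1
F(F(s2, s5, s1), s3, s4) unparenthesizes to s2 ⊕ s5 ⊕ s1 ⊕ s3 ⊕ s4


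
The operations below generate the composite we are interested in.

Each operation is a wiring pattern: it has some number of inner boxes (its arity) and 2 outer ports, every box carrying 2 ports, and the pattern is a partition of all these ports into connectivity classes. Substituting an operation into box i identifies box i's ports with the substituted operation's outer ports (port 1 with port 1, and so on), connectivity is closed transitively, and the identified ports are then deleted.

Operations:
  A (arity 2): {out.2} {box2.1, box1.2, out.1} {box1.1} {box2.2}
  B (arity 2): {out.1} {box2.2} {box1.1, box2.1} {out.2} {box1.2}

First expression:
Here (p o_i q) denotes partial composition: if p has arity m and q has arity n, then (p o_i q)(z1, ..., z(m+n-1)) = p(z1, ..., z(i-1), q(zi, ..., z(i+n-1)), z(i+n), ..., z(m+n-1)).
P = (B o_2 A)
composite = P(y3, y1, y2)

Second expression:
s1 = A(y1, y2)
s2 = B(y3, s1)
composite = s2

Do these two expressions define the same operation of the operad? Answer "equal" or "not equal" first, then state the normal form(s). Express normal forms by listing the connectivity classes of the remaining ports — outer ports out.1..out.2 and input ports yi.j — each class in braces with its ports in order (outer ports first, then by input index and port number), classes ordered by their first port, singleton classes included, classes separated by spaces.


equal; the common form is {out.1} {out.2} {y1.1} {y1.2, y2.1, y3.1} {y2.2} {y3.2}

Reducing the first expression gives {out.1} {out.2} {y1.1} {y1.2, y2.1, y3.1} {y2.2} {y3.2}
Reducing the second expression gives {out.1} {out.2} {y1.1} {y1.2, y2.1, y3.1} {y2.2} {y3.2}
The normal forms match — equal.


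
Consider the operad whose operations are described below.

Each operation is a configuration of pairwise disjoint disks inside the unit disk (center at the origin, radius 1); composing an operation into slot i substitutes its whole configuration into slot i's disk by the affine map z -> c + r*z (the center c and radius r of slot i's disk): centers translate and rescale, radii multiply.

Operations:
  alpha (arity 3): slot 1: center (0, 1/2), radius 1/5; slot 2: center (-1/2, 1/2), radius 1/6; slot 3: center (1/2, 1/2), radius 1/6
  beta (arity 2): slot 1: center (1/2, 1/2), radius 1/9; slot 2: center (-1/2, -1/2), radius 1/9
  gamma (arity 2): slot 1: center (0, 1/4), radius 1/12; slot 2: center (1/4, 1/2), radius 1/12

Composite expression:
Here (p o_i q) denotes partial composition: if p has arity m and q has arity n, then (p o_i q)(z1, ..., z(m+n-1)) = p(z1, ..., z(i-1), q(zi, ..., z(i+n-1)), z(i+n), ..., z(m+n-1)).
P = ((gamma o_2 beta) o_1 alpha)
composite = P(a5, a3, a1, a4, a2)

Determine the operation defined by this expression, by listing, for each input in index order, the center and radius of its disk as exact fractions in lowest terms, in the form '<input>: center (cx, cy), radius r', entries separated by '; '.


a1: center (1/24, 7/24), radius 1/72; a2: center (5/24, 11/24), radius 1/108; a3: center (-1/24, 7/24), radius 1/72; a4: center (7/24, 13/24), radius 1/108; a5: center (0, 7/24), radius 1/60

Only the slot chain above each a matters under gamma; compose those maps.
input a5: applying the 2 nested substitutions gives center (0, 7/24), radius 1/60
input a3: applying the 2 nested substitutions gives center (-1/24, 7/24), radius 1/72
input a1: applying the 2 nested substitutions gives center (1/24, 7/24), radius 1/72
input a4: applying the 2 nested substitutions gives center (7/24, 13/24), radius 1/108
input a2: applying the 2 nested substitutions gives center (5/24, 11/24), radius 1/108


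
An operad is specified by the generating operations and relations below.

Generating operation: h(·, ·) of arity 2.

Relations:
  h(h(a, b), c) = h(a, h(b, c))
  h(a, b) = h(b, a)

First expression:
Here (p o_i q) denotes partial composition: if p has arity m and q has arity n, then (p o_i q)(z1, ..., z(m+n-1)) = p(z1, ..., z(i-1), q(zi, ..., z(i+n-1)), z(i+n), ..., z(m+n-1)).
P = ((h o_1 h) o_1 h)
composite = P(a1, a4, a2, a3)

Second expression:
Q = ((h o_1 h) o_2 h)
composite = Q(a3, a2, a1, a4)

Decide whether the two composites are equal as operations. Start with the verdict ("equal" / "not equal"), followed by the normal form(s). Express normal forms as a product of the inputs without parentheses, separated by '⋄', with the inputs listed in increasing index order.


equal: each reduces to a1 ⋄ a2 ⋄ a3 ⋄ a4

Reducing the first expression gives a1 ⋄ a2 ⋄ a3 ⋄ a4
Reducing the second expression gives a1 ⋄ a2 ⋄ a3 ⋄ a4
Both agree, so they are equal.


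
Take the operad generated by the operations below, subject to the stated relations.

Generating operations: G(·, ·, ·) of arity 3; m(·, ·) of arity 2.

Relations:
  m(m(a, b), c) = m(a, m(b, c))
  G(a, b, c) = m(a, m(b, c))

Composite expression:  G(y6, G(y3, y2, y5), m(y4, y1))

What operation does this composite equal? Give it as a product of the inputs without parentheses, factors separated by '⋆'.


y6 ⋆ y3 ⋆ y2 ⋆ y5 ⋆ y4 ⋆ y1

The G-tree's shape is irrelevant; the y-reading-order decides.
G(y3, y2, y5) unparenthesizes to y3 ⋆ y2 ⋆ y5
m(y4, y1) unparenthesizes to y4 ⋆ y1
G(y6, G(y3, y2, y5), m(y4, y1)) unparenthesizes to y6 ⋆ y3 ⋆ y2 ⋆ y5 ⋆ y4 ⋆ y1


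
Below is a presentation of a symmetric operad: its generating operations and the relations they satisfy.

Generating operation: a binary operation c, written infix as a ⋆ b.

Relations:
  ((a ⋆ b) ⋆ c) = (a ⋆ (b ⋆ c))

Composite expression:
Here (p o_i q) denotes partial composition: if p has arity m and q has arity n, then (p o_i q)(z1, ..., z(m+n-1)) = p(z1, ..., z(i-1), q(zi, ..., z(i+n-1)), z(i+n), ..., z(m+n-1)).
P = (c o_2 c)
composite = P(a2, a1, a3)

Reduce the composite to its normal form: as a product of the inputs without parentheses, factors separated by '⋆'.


a2 ⋆ a1 ⋆ a3

All parenthesizations of c agree; list the a-inputs left to right.
(a1 ⋆ a3) flattens to a1 ⋆ a3
(a2 ⋆ (a1 ⋆ a3)) flattens to a2 ⋆ a1 ⋆ a3


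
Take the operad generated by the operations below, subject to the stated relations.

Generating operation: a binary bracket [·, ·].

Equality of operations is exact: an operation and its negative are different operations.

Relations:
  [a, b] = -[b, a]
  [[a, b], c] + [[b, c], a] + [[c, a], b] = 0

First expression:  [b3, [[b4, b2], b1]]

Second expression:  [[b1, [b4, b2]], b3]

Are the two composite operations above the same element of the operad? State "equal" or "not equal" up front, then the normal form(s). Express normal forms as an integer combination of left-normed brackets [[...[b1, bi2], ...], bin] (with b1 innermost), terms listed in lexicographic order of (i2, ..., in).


equal; both compose to -[[[b1, b2], b4], b3] + [[[b1, b4], b2], b3]

Reducing the first expression gives -[[[b1, b2], b4], b3] + [[[b1, b4], b2], b3]
Reducing the second expression gives -[[[b1, b2], b4], b3] + [[[b1, b4], b2], b3]
Identical normal forms: equal.


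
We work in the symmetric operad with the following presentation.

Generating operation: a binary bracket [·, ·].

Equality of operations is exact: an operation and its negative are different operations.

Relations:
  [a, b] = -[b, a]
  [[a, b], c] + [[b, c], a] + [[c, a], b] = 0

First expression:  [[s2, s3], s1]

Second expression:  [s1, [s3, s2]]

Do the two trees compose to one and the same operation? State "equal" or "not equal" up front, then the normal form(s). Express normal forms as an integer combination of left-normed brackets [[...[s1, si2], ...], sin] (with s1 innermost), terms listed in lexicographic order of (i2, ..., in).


Reducing the first expression gives -[[s1, s2], s3] + [[s1, s3], s2]
Reducing the second expression gives -[[s1, s2], s3] + [[s1, s3], s2]
One common form — equal.

equal: each reduces to -[[s1, s2], s3] + [[s1, s3], s2]


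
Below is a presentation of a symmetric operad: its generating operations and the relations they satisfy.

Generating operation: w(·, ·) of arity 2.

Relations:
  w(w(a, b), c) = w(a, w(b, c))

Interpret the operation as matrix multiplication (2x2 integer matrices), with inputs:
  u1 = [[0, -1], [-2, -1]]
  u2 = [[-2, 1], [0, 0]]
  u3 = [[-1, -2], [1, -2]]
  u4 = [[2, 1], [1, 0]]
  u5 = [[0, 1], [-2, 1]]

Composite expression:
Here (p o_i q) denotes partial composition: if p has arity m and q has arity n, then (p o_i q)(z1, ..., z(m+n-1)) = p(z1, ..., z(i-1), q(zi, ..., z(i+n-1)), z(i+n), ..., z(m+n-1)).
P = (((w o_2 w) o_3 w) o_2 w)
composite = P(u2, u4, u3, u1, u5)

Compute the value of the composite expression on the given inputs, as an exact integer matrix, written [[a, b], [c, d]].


w(u4, u3) = [[-1, -6], [-1, -2]]
w(u1, u5) = [[2, -1], [2, -3]]
w(w(u4, u3), w(u1, u5)) = [[-14, 19], [-6, 7]]
w(u2, w(w(u4, u3), w(u1, u5))) = [[22, -31], [0, 0]]

[[22, -31], [0, 0]]


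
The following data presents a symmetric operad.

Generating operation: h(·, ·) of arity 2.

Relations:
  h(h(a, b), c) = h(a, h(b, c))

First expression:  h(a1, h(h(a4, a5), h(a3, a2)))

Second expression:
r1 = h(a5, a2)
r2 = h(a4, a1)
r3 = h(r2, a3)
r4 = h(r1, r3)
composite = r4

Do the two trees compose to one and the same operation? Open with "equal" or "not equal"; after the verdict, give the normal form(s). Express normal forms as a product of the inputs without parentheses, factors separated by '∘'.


not equal; the first gives a1 ∘ a4 ∘ a5 ∘ a3 ∘ a2 and the second a5 ∘ a2 ∘ a4 ∘ a1 ∘ a3

The first expression, normalized: a1 ∘ a4 ∘ a5 ∘ a3 ∘ a2
The second expression, normalized: a5 ∘ a2 ∘ a4 ∘ a1 ∘ a3
They disagree, so not equal.
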